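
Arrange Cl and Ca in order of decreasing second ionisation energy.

Cl, Ca

The second ionization energy removes an electron from the +1 ion. For each element: Cl⁺ still has 6 valence electrons; Ca⁺ still has 1 valence electron.
All are still removing valence electrons, so compare the +1 ions as you would atoms: IE_2 generally rises across a period (higher Z_eff) and falls down a group (larger shell), subject to the usual subshell exceptions.
Valence configurations: Cl⁺ [Ne]3s²3p⁴, Ca⁺ [Ar]4s¹.
The numbers (kJ/mol): Cl 2298, Ca 1145.
Hence IE_2: Ca < Cl.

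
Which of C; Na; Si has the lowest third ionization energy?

Si

IE_3 is the cost of taking one more electron from the +2 cation: C²⁺ still has 2 valence electrons; Na²⁺ is already 1 electron into the core; Si²⁺ still has 2 valence electrons.
Pulling an electron out of a noble-gas core costs far more than removing a remaining valence electron, so Na sits at the high end of IE_3.
Valence configurations: C²⁺ [He]2s², Si²⁺ [Ne]3s².
Approximate IE_3 values (kJ/mol): C 4620, Na 6910, Si 3232.
Hence IE_3: Si < C < Na.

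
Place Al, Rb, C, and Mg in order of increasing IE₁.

Across a period the outer electron is held more tightly (higher IE₁); down a group it sits in a higher shell, more shielded, and comes off more easily.
Here both period and group differ, so the two effects have to be weighed against each other.
Al > Rb: both effects reinforce here, so Al is clearly the higher of the two.
Mg > Al: this pair runs against the simple trend — see the exception note.
C > Mg: relative to Mg, both the across-period and down-group shifts push C's first ionization energy up.
Note the exception: Mg has a higher first ionization energy than Al, contrary to the simple trend — Al's single 3p electron is easier to remove than one from Mg's filled 3s².
Approximate values (kJ/mol): C 1086, Mg 738, Al 578, Rb 403.
So from lowest to highest: Rb < Al < Mg < C.

Rb, Al, Mg, C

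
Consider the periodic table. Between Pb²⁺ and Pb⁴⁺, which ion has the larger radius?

Both ions have Z = 82 protons, but Pb⁴⁺ has lost more electrons, so its remaining electrons feel a larger effective nuclear charge per electron and are pulled in more tightly.
Higher positive charge → smaller ion, so Pb²⁺ > Pb⁴⁺.

Pb²⁺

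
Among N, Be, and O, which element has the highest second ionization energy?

Consider each +1 ion: N⁺ still has 4 valence electrons; Be⁺ still has 1 valence electron; O⁺ still has 5 valence electrons.
All are still removing valence electrons, so compare the +1 ions as you would atoms: IE_2 generally rises across a period (higher Z_eff) and falls down a group (larger shell), subject to the usual subshell exceptions.
Valence configurations: N⁺ [He]2s²2p², Be⁺ [He]2s¹, O⁺ [He]2s²2p³.
Approximate IE_2 values (kJ/mol): N 2856, Be 1757, O 3388.
Hence IE_2: Be < N < O.

O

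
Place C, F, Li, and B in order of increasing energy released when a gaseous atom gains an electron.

Li is in period 2, group 1; B is in period 2, group 13; C is in period 2, group 14; F is in period 2, group 17.
EA tends to increase across a period and decrease down a group, though the pattern is less regular than for IE or radius.
All lie in period 2; the across-period trend (electron affinity increases left to right) applies, with the exception below.
Note the exception: Li has a higher electron affinity than B, contrary to the simple trend — B's ns²np¹ configuration gives only a small electron affinity — the sparsely filled np subshell binds an added electron weakly.
For reference (kJ/mol): Li 60, B 27, C 122, F 328.
So from lowest to highest: B < Li < C < F.

B < Li < C < F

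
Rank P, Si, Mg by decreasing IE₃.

Mg > Si > P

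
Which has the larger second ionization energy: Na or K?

Na

Consider each +1 ion: Na⁺ is the bare [Ne] core; K⁺ is the bare [Ar] core.
All of these are removing an electron from a noble-gas core or deeper; the smaller core (lower principal quantum number) is held far more tightly, and within a period the higher nuclear charge binds the same core more tightly.
Approximate IE_2 values (kJ/mol): Na 4562, K 3052.
Overall IE_2 order: K < Na.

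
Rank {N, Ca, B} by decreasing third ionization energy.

Ca > N > B

After 2 electrons have been removed, what remains? N²⁺ still has 3 valence electrons; Ca²⁺ is the bare [Ar] core; B²⁺ still has 1 valence electron.
Pulling an electron out of a noble-gas core costs far more than removing a remaining valence electron, so Ca sits at the high end of IE_3.
Valence configurations: N²⁺ [He]2s²2p¹, B²⁺ [He]2s¹.
Tabulated IE_3 (kJ/mol): N 4578, Ca 4912, B 3660.
Hence IE_3: B < N < Ca.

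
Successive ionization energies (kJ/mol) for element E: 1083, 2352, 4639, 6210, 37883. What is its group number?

Group 14

Look for the largest jump between consecutive ionization energies: IE5/IE4 ≈ 6.1, far larger than any earlier ratio.
That jump marks the point where a core electron is being removed. So the atom has 4 valence electrons.
A main-group element with 4 valence electrons is in group 14.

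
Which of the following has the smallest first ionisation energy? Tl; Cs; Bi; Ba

Cs

IE₁ increases left→right with effective nuclear charge and decreases top→bottom as the valence shell moves farther out.
All lie in period 6, so first ionization energy increases left to right.
The smallest first ionisation energy among these belongs to Cs.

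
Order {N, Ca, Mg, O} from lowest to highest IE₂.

Consider each +1 ion: N⁺ still has 4 valence electrons; Ca⁺ still has 1 valence electron; Mg⁺ still has 1 valence electron; O⁺ still has 5 valence electrons.
All are still removing valence electrons, so compare the +1 ions as you would atoms: IE_2 generally rises across a period (higher Z_eff) and falls down a group (larger shell), subject to the usual subshell exceptions.
Valence configurations: N⁺ [He]2s²2p², Ca⁺ [Ar]4s¹, Mg⁺ [Ne]3s¹, O⁺ [He]2s²2p³.
Approximate IE_2 values (kJ/mol): N 2856, Ca 1145, Mg 1451, O 3388.
Hence IE_2: Ca < Mg < N < O.

Ca < Mg < N < O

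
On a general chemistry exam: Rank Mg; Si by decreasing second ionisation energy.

IE_2 is the cost of taking one more electron from the +1 cation: Mg⁺ still has 1 valence electron; Si⁺ still has 3 valence electrons.
All are still removing valence electrons, so compare the +1 ions as you would atoms: IE_2 generally rises across a period (higher Z_eff) and falls down a group (larger shell), subject to the usual subshell exceptions.
Valence configurations: Mg⁺ [Ne]3s¹, Si⁺ [Ne]3s²3p¹.
Approximate IE_2 values (kJ/mol): Mg 1451, Si 1577.
Overall IE_2 order: Mg < Si.

Si > Mg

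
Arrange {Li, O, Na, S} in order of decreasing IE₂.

Li, Na, O, S

IE_2 is the cost of taking one more electron from the +1 cation: Li⁺ is the bare [He] core; O⁺ still has 5 valence electrons; Na⁺ is the bare [Ne] core; S⁺ still has 5 valence electrons.
Pulling an electron out of a noble-gas core costs far more than removing a remaining valence electron, so Na and Li sit at the high end of IE_2.
Valence configurations: O⁺ [He]2s²2p³, S⁺ [Ne]3s²3p³.
The numbers (kJ/mol): Li 7298, O 3388, Na 4562, S 2252.
Hence IE_2: S < O < Na < Li.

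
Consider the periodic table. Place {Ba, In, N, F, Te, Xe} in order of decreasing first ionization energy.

F > N > Xe > Te > In > Ba

N is in period 2, group 15; F is in period 2, group 17; In is in period 5, group 13; Te is in period 5, group 16; Xe is in period 5, group 18; Ba is in period 6, group 2.
IE₁ increases left→right with effective nuclear charge and decreases top→bottom as the valence shell moves farther out.
These span different periods and groups, so the two trends combine.
In > Ba: relative to Ba, both the across-period and down-group shifts push In's first ionization energy up.
Te > In: both are in period 5; the period trend gives Te the larger value.
Xe > Te: Xe lies to the right of Te in period 5, so the across-period effect alone puts Xe higher.
N > Xe: period and group pull opposite ways; the down-group shift dominates (1402 vs 1170 kJ/mol).
F > N: F lies to the right of N in period 2, so the across-period effect alone puts F higher.
For reference (kJ/mol): N 1402, F 1681, In 558, Te 869, Xe 1170, Ba 503.
So from highest to lowest: F > N > Xe > Te > In > Ba.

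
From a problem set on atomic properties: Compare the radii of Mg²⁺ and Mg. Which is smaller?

Mg²⁺

Forming Mg²⁺ removes 2 electrons from Mg. Fewer electrons for the same nuclear charge means less shielding and a higher Z_eff on the remaining electrons, and for main-group metals the entire outer shell is lost.
A cation is smaller than its parent atom: Mg²⁺ < Mg.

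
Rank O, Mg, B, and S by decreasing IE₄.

B > Mg > O > S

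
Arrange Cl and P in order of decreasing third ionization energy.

Cl, P

After 2 electrons have been removed, what remains? Cl²⁺ still has 5 valence electrons; P²⁺ still has 3 valence electrons.
All are still removing valence electrons, so compare the +2 ions as you would atoms: IE_3 generally rises across a period (higher Z_eff) and falls down a group (larger shell), subject to the usual subshell exceptions.
Valence configurations: Cl²⁺ [Ne]3s²3p³, P²⁺ [Ne]3s²3p¹.
The numbers (kJ/mol): Cl 3822, P 2914.
Putting it together, IE_3: P < Cl.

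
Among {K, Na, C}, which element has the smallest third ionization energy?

IE_3 is the cost of taking one more electron from the +2 cation: K²⁺ is already 1 electron into the core; Na²⁺ is already 1 electron into the core; C²⁺ still has 2 valence electrons.
Usually core removal costs more than valence removal, but here the competition is close: a tightly held n=2 valence electron can cost more to remove than an n=3 core electron, so the actual values have to decide it.
Approximate IE_3 values (kJ/mol): K 4420, Na 6910, C 4620.
So the third ionization energies run K < C < Na.

K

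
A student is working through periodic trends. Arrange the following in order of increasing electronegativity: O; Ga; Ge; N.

Ga < Ge < N < O

N is in period 2, group 15; O is in period 2, group 16; Ga is in period 4, group 13; Ge is in period 4, group 14.
Atoms toward the upper right of the periodic table pull bonding electrons most strongly.
These span different periods and groups, so the two trends combine.
Ge > Ga: Ge lies to the right of Ga in period 4, so the across-period effect alone puts Ge higher.
N > Ge: both effects reinforce here, so N is clearly the higher of the two.
O > N: both are in period 2; the period trend gives O the larger value.
Tabulated electronegativity (Pauling): N 3.04, O 3.44, Ga 1.81, Ge 2.01.
So from lowest to highest: Ga < Ge < N < O.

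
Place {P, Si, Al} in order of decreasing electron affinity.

Si > P > Al

Al is in period 3, group 13; Si is in period 3, group 14; P is in period 3, group 15.
Adding an electron releases more energy for atoms nearer the top right (short of the noble gases).
All lie in period 3; the across-period trend (electron affinity increases left to right) applies, with the exception below.
Note the exception: Si has a higher electron affinity than P, contrary to the simple trend — adding an electron to P's half-filled 3p³ is unfavourable, so Si (3p²) has the more exothermic EA.
Tabulated electron affinity (kJ/mol): Al 42, Si 134, P 72.
So from highest to lowest: Si > P > Al.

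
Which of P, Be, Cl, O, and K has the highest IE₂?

O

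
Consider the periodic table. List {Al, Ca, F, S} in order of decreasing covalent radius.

Ca > Al > S > F

F is in period 2, group 17; Al is in period 3, group 13; S is in period 3, group 16; Ca is in period 4, group 2.
Atomic radius shrinks across a period as nuclear charge pulls the same shell inward, and grows down a group as new shells are added.
Neither a single period nor a single group — weigh both effects.
S > F: both effects reinforce here, so S is clearly the larger of the two.
Al > S: Al lies to the left of S in period 3, so the across-period effect alone puts Al larger.
Ca > Al: both effects reinforce here, so Ca is clearly the larger of the two.
Tabulated atomic radius (pm): F 64, Al 126, S 103, Ca 171.
So from largest to smallest: Ca > Al > S > F.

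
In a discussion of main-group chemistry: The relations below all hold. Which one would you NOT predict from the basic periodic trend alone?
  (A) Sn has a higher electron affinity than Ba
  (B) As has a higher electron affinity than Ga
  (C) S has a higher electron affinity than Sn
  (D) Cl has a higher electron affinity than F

The general trend: electron affinity increases across a period and decreases down a group.
(A) Sn (period 5, group 14) vs Ba (period 6, group 2): the stated order agrees with the simple trend.
(B) As (period 4, group 15) vs Ga (period 4, group 13): the stated order agrees with the simple trend.
(C) S (period 3, group 16) vs Sn (period 5, group 14): the stated order agrees with the simple trend.
(D) Cl (period 3, group 17) vs F (period 2, group 17): the stated order contradicts the simple trend.
The exception is (D): F's small 2p subshell makes the incoming electron feel strong e⁻–e⁻ repulsion, so Cl actually releases more energy on gaining an electron.

(D)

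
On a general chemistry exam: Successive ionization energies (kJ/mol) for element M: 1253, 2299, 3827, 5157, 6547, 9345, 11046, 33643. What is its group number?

Group 17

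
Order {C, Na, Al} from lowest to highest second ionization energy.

Al, C, Na

The second ionization energy removes an electron from the +1 ion. For each element: C⁺ still has 3 valence electrons; Na⁺ is the bare [Ne] core; Al⁺ still has 2 valence electrons.
Breaking into a closed-shell core is much more expensive than removing a leftover valence electron — Na has the largest IE_2 here.
Valence configurations: C⁺ [He]2s²2p¹, Al⁺ [Ne]3s².
Tabulated IE_2 (kJ/mol): C 2353, Na 4562, Al 1817.
Hence IE_2: Al < C < Na.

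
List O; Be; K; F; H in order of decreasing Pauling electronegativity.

H is in period 1, group 1; Be is in period 2, group 2; O is in period 2, group 16; F is in period 2, group 17; K is in period 4, group 1.
Smaller atoms with higher effective nuclear charge are more electronegative.
These span different periods and groups, so the two trends combine.
Be > K: both effects reinforce here, so Be is clearly the higher of the two.
H > Be: the two effects oppose for this pair; the down-group effect wins (2.20 vs 1.57).
O > H: the two effects oppose for this pair; the across-period effect wins (3.44 vs 2.20).
F > O: F lies to the right of O in period 2, so the across-period effect alone puts F higher.
Approximate values (Pauling): H 2.20, Be 1.57, O 3.44, F 3.98, K 0.82.
So from highest to lowest: F > O > H > Be > K.

F, O, H, Be, K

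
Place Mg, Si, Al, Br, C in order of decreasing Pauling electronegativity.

Atoms toward the upper right of the periodic table pull bonding electrons most strongly.
These span different periods and groups, so the two trends combine.
Al > Mg: both are in period 3; the period trend gives Al the larger value.
Si > Al: Si lies to the right of Al in period 3, so the across-period effect alone puts Si higher.
C > Si: C sits above Si in group 14, so the down-group effect alone puts C higher.
Br > C: period and group pull opposite ways; the across-period shift dominates (2.96 vs 2.55).
For reference (Pauling): C 2.55, Mg 1.31, Al 1.61, Si 1.90, Br 2.96.
So from highest to lowest: Br > C > Si > Al > Mg.

Br > C > Si > Al > Mg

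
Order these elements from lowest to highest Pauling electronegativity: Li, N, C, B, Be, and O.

Li < Be < B < C < N < O

Li is in period 2, group 1; Be is in period 2, group 2; B is in period 2, group 13; C is in period 2, group 14; N is in period 2, group 15; O is in period 2, group 16.
EN rises left→right (higher Z_eff, smaller atoms) and falls top→bottom (larger, more shielded atoms).
All lie in period 2, so electronegativity increases left to right.
So from lowest to highest: Li < Be < B < C < N < O.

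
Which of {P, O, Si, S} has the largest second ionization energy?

After 1 electron has been removed, what remains? P⁺ still has 4 valence electrons; O⁺ still has 5 valence electrons; Si⁺ still has 3 valence electrons; S⁺ still has 5 valence electrons.
All are still removing valence electrons, so compare the +1 ions as you would atoms: IE_2 generally rises across a period (higher Z_eff) and falls down a group (larger shell), subject to the usual subshell exceptions.
Valence configurations: P⁺ [Ne]3s²3p², O⁺ [He]2s²2p³, Si⁺ [Ne]3s²3p¹, S⁺ [Ne]3s²3p³.
Approximate IE_2 values (kJ/mol): P 1907, O 3388, Si 1577, S 2252.
Putting it together, IE_2: Si < P < S < O.

O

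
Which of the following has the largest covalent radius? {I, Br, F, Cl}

F is in period 2, group 17; Cl is in period 3, group 17; Br is in period 4, group 17; I is in period 5, group 17.
Moving right in a period, electrons are added to the same shell under a stronger nuclear pull, so atoms get smaller; moving down, a new shell is opened and atoms get larger.
All are in group 17, so atomic radius increases down the group.
The largest covalent radius among these belongs to I.

I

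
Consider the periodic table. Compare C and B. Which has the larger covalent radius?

B

B is in period 2, group 13; C is in period 2, group 14.
Across a period the added protons contract the valence shell; down a group each new principal shell makes the atom larger.
All lie in period 2, so atomic radius increases right to left.
So B has the larger covalent radius (B > C).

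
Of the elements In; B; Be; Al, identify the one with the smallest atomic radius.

B

Be is in period 2, group 2; B is in period 2, group 13; Al is in period 3, group 13; In is in period 5, group 13.
Radius decreases left→right (rising Z_eff, same n) and increases top→bottom (higher n).
These span different periods and groups, so the two trends combine.
Be > B: Be lies to the left of B in period 2, so the across-period effect alone puts Be larger.
Al > Be: the two effects oppose for this pair; the down-group effect wins (126 vs 102 pm).
In > Al: In sits below Al in group 13, so the down-group effect alone puts In larger.
For reference (pm): Be 102, B 85, Al 126, In 142.
The smallest atomic radius among these belongs to B.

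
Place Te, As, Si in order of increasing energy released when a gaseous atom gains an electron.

Si is in period 3, group 14; As is in period 4, group 15; Te is in period 5, group 16.
Adding an electron releases more energy for atoms nearer the top right (short of the noble gases).
These sit on a diagonal, where the across-period and down-group effects partly cancel.
Si > As: the two effects oppose for this pair; the down-group effect wins (134 vs 78 kJ/mol).
Te > Si: the two effects oppose for this pair; the across-period effect wins (190 vs 134 kJ/mol).
For reference (kJ/mol): Si 134, As 78, Te 190.
So from lowest to highest: As < Si < Te.

As < Si < Te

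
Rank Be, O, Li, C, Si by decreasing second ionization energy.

After 1 electron has been removed, what remains? Be⁺ still has 1 valence electron; O⁺ still has 5 valence electrons; Li⁺ is the bare [He] core; C⁺ still has 3 valence electrons; Si⁺ still has 3 valence electrons.
Core electrons are held far more tightly than valence electrons, so Li tops the IE_2 order.
Valence configurations: Be⁺ [He]2s¹, O⁺ [He]2s²2p³, C⁺ [He]2s²2p¹, Si⁺ [Ne]3s²3p¹.
Tabulated IE_2 (kJ/mol): Be 1757, O 3388, Li 7298, C 2353, Si 1577.
Hence IE_2: Si < Be < C < O < Li.

Li, O, C, Be, Si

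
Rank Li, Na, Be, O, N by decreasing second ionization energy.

Li > Na > O > N > Be

Consider each +1 ion: Li⁺ is the bare [He] core; Na⁺ is the bare [Ne] core; Be⁺ still has 1 valence electron; O⁺ still has 5 valence electrons; N⁺ still has 4 valence electrons.
Pulling an electron out of a noble-gas core costs far more than removing a remaining valence electron, so Na and Li sit at the high end of IE_2.
Valence configurations: Be⁺ [He]2s¹, O⁺ [He]2s²2p³, N⁺ [He]2s²2p².
Approximate IE_2 values (kJ/mol): Li 7298, Na 4562, Be 1757, O 3388, N 2856.
So the second ionization energies run Be < N < O < Na < Li.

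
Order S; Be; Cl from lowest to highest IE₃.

The third ionization energy removes an electron from the +2 ion. For each element: S²⁺ still has 4 valence electrons; Be²⁺ is the bare [He] core; Cl²⁺ still has 5 valence electrons.
Breaking into a closed-shell core is much more expensive than removing a leftover valence electron — Be has the largest IE_3 here.
Valence configurations: S²⁺ [Ne]3s²3p², Cl²⁺ [Ne]3s²3p³.
Tabulated IE_3 (kJ/mol): S 3357, Be 14849, Cl 3822.
Putting it together, IE_3: S < Cl < Be.

S, Cl, Be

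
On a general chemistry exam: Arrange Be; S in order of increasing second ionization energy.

Be < S

The second ionization energy removes an electron from the +1 ion. For each element: Be⁺ still has 1 valence electron; S⁺ still has 5 valence electrons.
All are still removing valence electrons, so compare the +1 ions as you would atoms: IE_2 generally rises across a period (higher Z_eff) and falls down a group (larger shell), subject to the usual subshell exceptions.
Valence configurations: Be⁺ [He]2s¹, S⁺ [Ne]3s²3p³.
Approximate IE_2 values (kJ/mol): Be 1757, S 2252.
So the second ionization energies run Be < S.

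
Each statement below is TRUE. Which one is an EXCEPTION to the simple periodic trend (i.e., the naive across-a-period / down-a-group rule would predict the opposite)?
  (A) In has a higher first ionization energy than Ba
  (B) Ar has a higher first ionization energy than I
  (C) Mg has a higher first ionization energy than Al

(C)

The general trend: first ionization energy increases across a period and decreases down a group.
(A) In (period 5, group 13) vs Ba (period 6, group 2): the stated order agrees with the simple trend.
(B) Ar (period 3, group 18) vs I (period 5, group 17): the stated order agrees with the simple trend.
(C) Mg (period 3, group 2) vs Al (period 3, group 13): the stated order contradicts the simple trend.
The exception is (C): Al's single 3p electron is easier to remove than one from Mg's filled 3s².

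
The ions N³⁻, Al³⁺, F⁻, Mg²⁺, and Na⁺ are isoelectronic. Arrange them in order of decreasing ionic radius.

N³⁻ > F⁻ > Na⁺ > Mg²⁺ > Al³⁺

All of these have 10 electrons, so size is governed by nuclear charge alone: the more protons, the stronger the pull on the same electron cloud, and the smaller the ion.
Nuclear charges: Al³⁺ (Z=13), Mg²⁺ (Z=12), Na⁺ (Z=11), F⁻ (Z=9), N³⁻ (Z=7).
Largest to smallest: N³⁻ > F⁻ > Na⁺ > Mg²⁺ > Al³⁺.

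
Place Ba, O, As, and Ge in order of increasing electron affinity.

Ba < As < Ge < O

O is in period 2, group 16; Ge is in period 4, group 14; As is in period 4, group 15; Ba is in period 6, group 2.
Adding an electron releases more energy for atoms nearer the top right (short of the noble gases).
Neither a single period nor a single group — weigh both effects.
As > Ba: both effects reinforce here, so As is clearly the higher of the two.
Ge > As: this pair runs against the simple trend — see the exception note.
O > Ge: relative to Ge, both the across-period and down-group shifts push O's electron affinity up.
Note the exception: Ge has a higher electron affinity than As, contrary to the simple trend — adding an electron to As's half-filled 4p³ is unfavourable, so Ge (4p²) has the more exothermic EA.
For reference (kJ/mol): O 141, Ge 119, As 78, Ba 14.
So from lowest to highest: Ba < As < Ge < O.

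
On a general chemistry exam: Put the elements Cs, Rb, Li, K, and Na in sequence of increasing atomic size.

Atomic radius shrinks across a period as nuclear charge pulls the same shell inward, and grows down a group as new shells are added.
All are in group 1, so atomic radius increases down the group.
So from smallest to largest: Li < Na < K < Rb < Cs.

Li, Na, K, Rb, Cs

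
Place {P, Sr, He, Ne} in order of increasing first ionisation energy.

Sr, P, Ne, He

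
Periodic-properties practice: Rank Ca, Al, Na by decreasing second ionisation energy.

Na > Al > Ca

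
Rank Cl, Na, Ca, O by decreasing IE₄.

Na > O > Ca > Cl

The fourth ionization energy removes an electron from the +3 ion. For each element: Cl³⁺ still has 4 valence electrons; Na³⁺ is already 2 electrons into the core; Ca³⁺ is already 1 electron into the core; O³⁺ still has 3 valence electrons.
Usually core removal costs more than valence removal, but here the competition is close: a tightly held n=2 valence electron can cost more to remove than an n=3 core electron, so the actual values have to decide it.
Valence configurations: Cl³⁺ [Ne]3s²3p², O³⁺ [He]2s²2p¹.
Tabulated IE_4 (kJ/mol): Cl 5159, Na 9543, Ca 6491, O 7469.
Overall IE_4 order: Cl < Ca < O < Na.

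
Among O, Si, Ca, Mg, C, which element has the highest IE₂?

IE_2 is the cost of taking one more electron from the +1 cation: O⁺ still has 5 valence electrons; Si⁺ still has 3 valence electrons; Ca⁺ still has 1 valence electron; Mg⁺ still has 1 valence electron; C⁺ still has 3 valence electrons.
All are still removing valence electrons, so compare the +1 ions as you would atoms: IE_2 generally rises across a period (higher Z_eff) and falls down a group (larger shell), subject to the usual subshell exceptions.
Valence configurations: O⁺ [He]2s²2p³, Si⁺ [Ne]3s²3p¹, Ca⁺ [Ar]4s¹, Mg⁺ [Ne]3s¹, C⁺ [He]2s²2p¹.
Tabulated IE_2 (kJ/mol): O 3388, Si 1577, Ca 1145, Mg 1451, C 2353.
Overall IE_2 order: Ca < Mg < Si < C < O.

O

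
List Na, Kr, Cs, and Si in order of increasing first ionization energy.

Cs < Na < Si < Kr

Na is in period 3, group 1; Si is in period 3, group 14; Kr is in period 4, group 18; Cs is in period 6, group 1.
Across a period the outer electron is held more tightly (higher IE₁); down a group it sits in a higher shell, more shielded, and comes off more easily.
Here both period and group differ, so the two effects have to be weighed against each other.
Na > Cs: they share group 1; the group trend gives Na the larger value.
Si > Na: Si lies to the right of Na in period 3, so the across-period effect alone puts Si higher.
Kr > Si: the two effects oppose for this pair; the across-period effect wins (1351 vs 786 kJ/mol).
For reference (kJ/mol): Na 496, Si 786, Kr 1351, Cs 376.
So from lowest to highest: Cs < Na < Si < Kr.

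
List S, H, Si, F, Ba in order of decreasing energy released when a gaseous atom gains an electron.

H is in period 1, group 1; F is in period 2, group 17; Si is in period 3, group 14; S is in period 3, group 16; Ba is in period 6, group 2.
Electron affinity generally becomes more exothermic across a period toward the halogens and less exothermic down a group.
These span different periods and groups, so the two trends combine.
H > Ba: the two effects oppose for this pair; the down-group effect wins (73 vs 14 kJ/mol).
Si > H: period and group pull opposite ways; the across-period shift dominates (134 vs 73 kJ/mol).
S > Si: both are in period 3; the period trend gives S the larger value.
F > S: both effects reinforce here, so F is clearly the higher of the two.
Tabulated electron affinity (kJ/mol): H 73, F 328, Si 134, S 200, Ba 14.
So from highest to lowest: F > S > Si > H > Ba.

F, S, Si, H, Ba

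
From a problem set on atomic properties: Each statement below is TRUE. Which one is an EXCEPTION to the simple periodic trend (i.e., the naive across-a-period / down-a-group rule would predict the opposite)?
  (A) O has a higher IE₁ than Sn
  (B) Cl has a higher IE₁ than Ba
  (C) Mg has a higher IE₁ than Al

The general trend: IE₁ increases across a period and decreases down a group.
(A) O (period 2, group 16) vs Sn (period 5, group 14): the stated order agrees with the simple trend.
(B) Cl (period 3, group 17) vs Ba (period 6, group 2): the stated order agrees with the simple trend.
(C) Mg (period 3, group 2) vs Al (period 3, group 13): the stated order contradicts the simple trend.
The exception is (C): Al's single 3p electron is easier to remove than one from Mg's filled 3s².

(C)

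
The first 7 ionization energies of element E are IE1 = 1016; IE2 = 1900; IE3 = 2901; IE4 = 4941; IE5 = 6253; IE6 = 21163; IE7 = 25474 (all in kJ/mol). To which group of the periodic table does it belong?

Group 15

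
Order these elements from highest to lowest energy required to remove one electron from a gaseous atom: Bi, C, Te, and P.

C > P > Te > Bi

IE₁ increases left→right with effective nuclear charge and decreases top→bottom as the valence shell moves farther out.
Neither a single period nor a single group — weigh both effects.
Te > Bi: both effects reinforce here, so Te is clearly the higher of the two.
P > Te: period and group pull opposite ways; the down-group shift dominates (1012 vs 869 kJ/mol).
C > P: period and group pull opposite ways; the down-group shift dominates (1086 vs 1012 kJ/mol).
Approximate values (kJ/mol): C 1086, P 1012, Te 869, Bi 703.
So from highest to lowest: C > P > Te > Bi.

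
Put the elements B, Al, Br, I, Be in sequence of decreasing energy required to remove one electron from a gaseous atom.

Across a period the outer electron is held more tightly (higher IE₁); down a group it sits in a higher shell, more shielded, and comes off more easily.
Here both period and group differ, so the two effects have to be weighed against each other.
B > Al: B sits above Al in group 13, so the down-group effect alone puts B higher.
Be > B: this pair runs against the simple trend — see the exception note.
I > Be: the two effects oppose for this pair; the across-period effect wins (1008 vs 900 kJ/mol).
Br > I: they share group 17; the group trend gives Br the larger value.
Note the exception: Be has a higher first ionization energy than B, contrary to the simple trend — removing B's lone 2p electron is easier than breaking Be's filled 2s².
Tabulated first ionization energy (kJ/mol): Be 900, B 801, Al 578, Br 1140, I 1008.
So from highest to lowest: Br > I > Be > B > Al.

Br > I > Be > B > Al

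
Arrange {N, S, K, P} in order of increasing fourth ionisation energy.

Consider each +3 ion: N³⁺ still has 2 valence electrons; S³⁺ still has 3 valence electrons; K³⁺ is already 2 electrons into the core; P³⁺ still has 2 valence electrons.
Usually core removal costs more than valence removal, but here the competition is close: a tightly held n=2 valence electron can cost more to remove than an n=3 core electron, so the actual values have to decide it.
Valence configurations: N³⁺ [He]2s², S³⁺ [Ne]3s²3p¹, P³⁺ [Ne]3s².
S³⁺ loses a lone 3p electron whereas P³⁺ must break into a filled 3s² pair, so IE_4(P) > IE_4(S) even though S has the higher nuclear charge.
The numbers (kJ/mol): N 7475, S 4556, K 5877, P 4964.
Hence IE_4: S < P < K < N.

S < P < K < N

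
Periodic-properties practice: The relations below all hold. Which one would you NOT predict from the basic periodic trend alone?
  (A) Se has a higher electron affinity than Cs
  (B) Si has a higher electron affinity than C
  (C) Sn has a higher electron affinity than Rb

The general trend: electron affinity increases across a period and decreases down a group.
(A) Se (period 4, group 16) vs Cs (period 6, group 1): the stated order agrees with the simple trend.
(B) Si (period 3, group 14) vs C (period 2, group 14): the stated order contradicts the simple trend.
(C) Sn (period 5, group 14) vs Rb (period 5, group 1): the stated order agrees with the simple trend.
The exception is (B): Si's larger, more diffuse 3p orbitals accept an added electron slightly more readily than C's compact 2p.

(B)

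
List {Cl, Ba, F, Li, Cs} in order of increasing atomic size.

Li is in period 2, group 1; F is in period 2, group 17; Cl is in period 3, group 17; Cs is in period 6, group 1; Ba is in period 6, group 2.
Atomic radius shrinks across a period as nuclear charge pulls the same shell inward, and grows down a group as new shells are added.
Here both period and group differ, so the two effects have to be weighed against each other.
Cl > F: Cl sits below F in group 17, so the down-group effect alone puts Cl larger.
Li > Cl: period and group pull opposite ways; the across-period shift dominates (133 vs 99 pm).
Ba > Li: the two effects oppose for this pair; the down-group effect wins (196 vs 133 pm).
Cs > Ba: both are in period 6; the period trend gives Cs the larger value.
Tabulated atomic radius (pm): Li 133, F 64, Cl 99, Cs 232, Ba 196.
So from smallest to largest: F < Cl < Li < Ba < Cs.

F, Cl, Li, Ba, Cs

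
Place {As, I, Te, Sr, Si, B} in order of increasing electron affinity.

B is in period 2, group 13; Si is in period 3, group 14; As is in period 4, group 15; Sr is in period 5, group 2; Te is in period 5, group 16; I is in period 5, group 17.
EA tends to increase across a period and decrease down a group, though the pattern is less regular than for IE or radius.
Here both period and group differ, so the two effects have to be weighed against each other.
B > Sr: relative to Sr, both the across-period and down-group shifts push B's electron affinity up.
As > B: period and group pull opposite ways; the across-period shift dominates (78 vs 27 kJ/mol).
Si > As: period and group pull opposite ways; the down-group shift dominates (134 vs 78 kJ/mol).
Te > Si: period and group pull opposite ways; the across-period shift dominates (190 vs 134 kJ/mol).
I > Te: both are in period 5; the period trend gives I the larger value.
Tabulated electron affinity (kJ/mol): B 27, Si 134, As 78, Sr 5, Te 190, I 295.
So from lowest to highest: Sr < B < As < Si < Te < I.

Sr, B, As, Si, Te, I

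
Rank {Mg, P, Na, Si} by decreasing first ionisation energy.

Na is in period 3, group 1; Mg is in period 3, group 2; Si is in period 3, group 14; P is in period 3, group 15.
First ionization energy rises across a period (greater Z_eff holds electrons more tightly) and falls down a group (valence electrons are farther from the nucleus).
All lie in period 3, so first ionization energy increases left to right.
So from highest to lowest: P > Si > Mg > Na.

P > Si > Mg > Na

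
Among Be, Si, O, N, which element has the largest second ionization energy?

After 1 electron has been removed, what remains? Be⁺ still has 1 valence electron; Si⁺ still has 3 valence electrons; O⁺ still has 5 valence electrons; N⁺ still has 4 valence electrons.
All are still removing valence electrons, so compare the +1 ions as you would atoms: IE_2 generally rises across a period (higher Z_eff) and falls down a group (larger shell), subject to the usual subshell exceptions.
Valence configurations: Be⁺ [He]2s¹, Si⁺ [Ne]3s²3p¹, O⁺ [He]2s²2p³, N⁺ [He]2s²2p².
The numbers (kJ/mol): Be 1757, Si 1577, O 3388, N 2856.
Hence IE_2: Si < Be < N < O.

O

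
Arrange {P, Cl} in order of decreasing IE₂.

Cl > P

After 1 electron has been removed, what remains? P⁺ still has 4 valence electrons; Cl⁺ still has 6 valence electrons.
All are still removing valence electrons, so compare the +1 ions as you would atoms: IE_2 generally rises across a period (higher Z_eff) and falls down a group (larger shell), subject to the usual subshell exceptions.
Valence configurations: P⁺ [Ne]3s²3p², Cl⁺ [Ne]3s²3p⁴.
Approximate IE_2 values (kJ/mol): P 1907, Cl 2298.
Putting it together, IE_2: P < Cl.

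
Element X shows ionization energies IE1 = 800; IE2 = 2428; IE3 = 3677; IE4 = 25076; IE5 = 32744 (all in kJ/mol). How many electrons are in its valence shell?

3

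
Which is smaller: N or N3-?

N

Forming N3- adds 3 electrons to N. More electron–electron repulsion in the same shell, with unchanged nuclear charge, lets the cloud expand.
An anion is larger than its parent atom: N3- > N.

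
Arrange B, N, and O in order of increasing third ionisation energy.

The third ionization energy removes an electron from the +2 ion. For each element: B²⁺ still has 1 valence electron; N²⁺ still has 3 valence electrons; O²⁺ still has 4 valence electrons.
All are still removing valence electrons, so compare the +2 ions as you would atoms: IE_3 generally rises across a period (higher Z_eff) and falls down a group (larger shell), subject to the usual subshell exceptions.
Valence configurations: B²⁺ [He]2s¹, N²⁺ [He]2s²2p¹, O²⁺ [He]2s²2p².
Approximate IE_3 values (kJ/mol): B 3660, N 4578, O 5300.
Overall IE_3 order: B < N < O.

B, N, O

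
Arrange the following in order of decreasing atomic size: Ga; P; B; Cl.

Ga > P > Cl > B

B is in period 2, group 13; P is in period 3, group 15; Cl is in period 3, group 17; Ga is in period 4, group 13.
Radius decreases left→right (rising Z_eff, same n) and increases top→bottom (higher n).
Here both period and group differ, so the two effects have to be weighed against each other.
Cl > B: period and group pull opposite ways; the down-group shift dominates (99 vs 85 pm).
P > Cl: P lies to the left of Cl in period 3, so the across-period effect alone puts P larger.
Ga > P: both effects reinforce here, so Ga is clearly the larger of the two.
Tabulated atomic radius (pm): B 85, P 111, Cl 99, Ga 124.
So from largest to smallest: Ga > P > Cl > B.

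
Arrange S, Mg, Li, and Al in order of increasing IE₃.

Al, S, Mg, Li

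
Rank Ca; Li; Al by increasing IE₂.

IE_2 is the cost of taking one more electron from the +1 cation: Ca⁺ still has 1 valence electron; Li⁺ is the bare [He] core; Al⁺ still has 2 valence electrons.
Core electrons are held far more tightly than valence electrons, so Li tops the IE_2 order.
Valence configurations: Ca⁺ [Ar]4s¹, Al⁺ [Ne]3s².
Tabulated IE_2 (kJ/mol): Ca 1145, Li 7298, Al 1817.
Hence IE_2: Ca < Al < Li.

Ca < Al < Li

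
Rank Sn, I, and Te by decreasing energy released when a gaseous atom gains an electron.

Sn is in period 5, group 14; Te is in period 5, group 16; I is in period 5, group 17.
EA tends to increase across a period and decrease down a group, though the pattern is less regular than for IE or radius.
All lie in period 5, so electron affinity increases left to right.
So from highest to lowest: I > Te > Sn.

I, Te, Sn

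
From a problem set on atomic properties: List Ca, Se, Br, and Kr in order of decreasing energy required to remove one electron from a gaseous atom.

First ionization energy rises across a period (greater Z_eff holds electrons more tightly) and falls down a group (valence electrons are farther from the nucleus).
All lie in period 4, so first ionization energy increases left to right.
So from highest to lowest: Kr > Br > Se > Ca.

Kr, Br, Se, Ca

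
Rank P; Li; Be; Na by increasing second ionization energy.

Be, P, Na, Li

Consider each +1 ion: P⁺ still has 4 valence electrons; Li⁺ is the bare [He] core; Be⁺ still has 1 valence electron; Na⁺ is the bare [Ne] core.
Core electrons are held far more tightly than valence electrons, so Na and Li top the IE_2 order.
Valence configurations: P⁺ [Ne]3s²3p², Be⁺ [He]2s¹.
The numbers (kJ/mol): P 1907, Li 7298, Be 1757, Na 4562.
Overall IE_2 order: Be < P < Na < Li.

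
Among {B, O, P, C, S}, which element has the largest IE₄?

IE_4 is the cost of taking one more electron from the +3 cation: B³⁺ is the bare [He] core; O³⁺ still has 3 valence electrons; P³⁺ still has 2 valence electrons; C³⁺ still has 1 valence electron; S³⁺ still has 3 valence electrons.
Pulling an electron out of a noble-gas core costs far more than removing a remaining valence electron, so B sits at the high end of IE_4.
Valence configurations: O³⁺ [He]2s²2p¹, P³⁺ [Ne]3s², C³⁺ [He]2s¹, S³⁺ [Ne]3s²3p¹.
S³⁺ loses a lone 3p electron whereas P³⁺ must break into a filled 3s² pair, so IE_4(P) > IE_4(S) even though S has the higher nuclear charge.
The numbers (kJ/mol): B 25026, O 7469, P 4964, C 6223, S 4556.
So the fourth ionization energies run S < P < C < O < B.

B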